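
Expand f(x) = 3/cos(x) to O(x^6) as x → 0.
3 + 3*x**2/2 + 5*x**4/8 + O(x**6)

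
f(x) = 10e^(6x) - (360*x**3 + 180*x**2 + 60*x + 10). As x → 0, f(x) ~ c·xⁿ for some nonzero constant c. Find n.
4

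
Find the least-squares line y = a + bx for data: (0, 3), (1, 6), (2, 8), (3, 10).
a = 33/10, b = 23/10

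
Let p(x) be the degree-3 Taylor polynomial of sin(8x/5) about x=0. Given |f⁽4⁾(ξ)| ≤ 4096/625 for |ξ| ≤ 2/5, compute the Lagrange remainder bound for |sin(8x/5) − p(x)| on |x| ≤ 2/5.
8192/1171875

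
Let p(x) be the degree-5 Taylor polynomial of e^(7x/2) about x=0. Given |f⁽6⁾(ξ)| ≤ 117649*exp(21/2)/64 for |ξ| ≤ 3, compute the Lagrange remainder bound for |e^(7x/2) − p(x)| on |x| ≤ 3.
9529569*exp(21/2)/5120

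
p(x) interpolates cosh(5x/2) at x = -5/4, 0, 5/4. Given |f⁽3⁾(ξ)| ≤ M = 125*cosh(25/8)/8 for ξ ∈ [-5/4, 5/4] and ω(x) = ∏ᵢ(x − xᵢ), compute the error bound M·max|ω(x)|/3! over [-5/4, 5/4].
15625*sqrt(3)*cosh(25/8)/13824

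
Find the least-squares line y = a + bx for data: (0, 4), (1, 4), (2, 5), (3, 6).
a = 37/10, b = 7/10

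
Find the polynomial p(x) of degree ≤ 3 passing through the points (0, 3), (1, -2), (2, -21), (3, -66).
-2*x**3 - x**2 - 2*x + 3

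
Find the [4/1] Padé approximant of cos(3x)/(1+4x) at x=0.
(27*x**4/8 - 9*x**2/2 + 1)/(4*x + 1)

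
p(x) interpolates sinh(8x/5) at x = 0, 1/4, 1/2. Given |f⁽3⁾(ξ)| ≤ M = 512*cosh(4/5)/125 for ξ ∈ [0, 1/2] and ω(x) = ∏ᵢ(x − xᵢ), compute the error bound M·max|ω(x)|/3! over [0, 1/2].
8*sqrt(3)*cosh(4/5)/3375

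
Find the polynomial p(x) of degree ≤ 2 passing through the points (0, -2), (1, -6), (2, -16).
-3*x**2 - x - 2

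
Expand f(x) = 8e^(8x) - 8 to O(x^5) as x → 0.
64*x + 256*x**2 + 2048*x**3/3 + 4096*x**4/3 + O(x**5)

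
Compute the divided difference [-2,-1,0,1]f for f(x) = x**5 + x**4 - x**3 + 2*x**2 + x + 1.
2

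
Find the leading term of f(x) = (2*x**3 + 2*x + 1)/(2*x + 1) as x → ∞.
x**2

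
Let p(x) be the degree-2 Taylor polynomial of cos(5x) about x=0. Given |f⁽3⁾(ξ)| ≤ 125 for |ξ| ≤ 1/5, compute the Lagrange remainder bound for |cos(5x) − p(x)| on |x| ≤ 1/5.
1/6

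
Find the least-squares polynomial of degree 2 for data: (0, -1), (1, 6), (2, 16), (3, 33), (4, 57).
-19/35 + (181/70)x + (41/14)x²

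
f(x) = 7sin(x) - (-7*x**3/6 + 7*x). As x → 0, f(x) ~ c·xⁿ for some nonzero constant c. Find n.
5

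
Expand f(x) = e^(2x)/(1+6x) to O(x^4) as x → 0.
1 - 4*x + 26*x**2 - 464*x**3/3 + O(x**4)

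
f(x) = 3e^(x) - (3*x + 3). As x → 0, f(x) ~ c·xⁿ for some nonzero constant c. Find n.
2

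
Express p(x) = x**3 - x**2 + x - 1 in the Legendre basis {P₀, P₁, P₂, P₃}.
(-4/3)P₀ + (8/5)P₁ + (-2/3)P₂ + (2/5)P₃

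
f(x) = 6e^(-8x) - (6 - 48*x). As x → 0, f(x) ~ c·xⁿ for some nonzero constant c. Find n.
2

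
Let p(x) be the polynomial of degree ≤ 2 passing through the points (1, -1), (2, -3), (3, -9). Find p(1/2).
-3/2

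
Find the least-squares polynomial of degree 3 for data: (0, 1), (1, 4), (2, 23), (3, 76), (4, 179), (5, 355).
6/7 + (44/21)x + (-47/28)x² + (37/12)x³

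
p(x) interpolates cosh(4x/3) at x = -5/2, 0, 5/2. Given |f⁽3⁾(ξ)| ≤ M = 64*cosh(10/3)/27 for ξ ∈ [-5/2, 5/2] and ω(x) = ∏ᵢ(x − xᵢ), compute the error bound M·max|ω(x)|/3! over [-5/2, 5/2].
1000*sqrt(3)*cosh(10/3)/729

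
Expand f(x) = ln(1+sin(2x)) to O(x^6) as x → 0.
2*x - 2*x**2 + 4*x**3/3 - 4*x**4/3 + 4*x**5/3 + O(x**6)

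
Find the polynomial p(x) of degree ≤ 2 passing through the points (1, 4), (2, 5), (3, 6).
x + 3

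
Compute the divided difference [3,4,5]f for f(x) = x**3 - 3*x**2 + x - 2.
9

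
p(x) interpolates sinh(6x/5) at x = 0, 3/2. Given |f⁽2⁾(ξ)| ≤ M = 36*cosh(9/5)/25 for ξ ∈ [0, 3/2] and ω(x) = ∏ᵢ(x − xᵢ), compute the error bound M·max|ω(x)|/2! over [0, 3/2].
81*cosh(9/5)/200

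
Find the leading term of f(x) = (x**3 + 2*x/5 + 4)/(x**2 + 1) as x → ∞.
x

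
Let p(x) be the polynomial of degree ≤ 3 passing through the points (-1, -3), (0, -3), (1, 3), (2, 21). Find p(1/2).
-9/8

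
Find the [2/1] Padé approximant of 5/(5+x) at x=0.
1/(x/5 + 1)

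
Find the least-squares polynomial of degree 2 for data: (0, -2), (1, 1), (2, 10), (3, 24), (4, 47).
-62/35 + (-53/70)x + (45/14)x²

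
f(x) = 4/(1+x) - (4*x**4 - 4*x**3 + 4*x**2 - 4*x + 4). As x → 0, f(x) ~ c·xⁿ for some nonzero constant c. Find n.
5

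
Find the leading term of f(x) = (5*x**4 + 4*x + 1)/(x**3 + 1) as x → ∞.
5*x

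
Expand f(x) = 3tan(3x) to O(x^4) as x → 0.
9*x + 27*x**3 + O(x**4)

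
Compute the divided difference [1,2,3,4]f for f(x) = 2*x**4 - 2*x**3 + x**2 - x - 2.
18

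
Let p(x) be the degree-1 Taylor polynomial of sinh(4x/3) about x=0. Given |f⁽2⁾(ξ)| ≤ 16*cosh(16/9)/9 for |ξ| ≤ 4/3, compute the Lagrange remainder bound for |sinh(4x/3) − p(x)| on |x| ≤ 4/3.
128*cosh(16/9)/81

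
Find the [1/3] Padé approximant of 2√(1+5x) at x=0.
(35*x/4 + 2)/(125*x**3/64 - 25*x**2/16 + 15*x/8 + 1)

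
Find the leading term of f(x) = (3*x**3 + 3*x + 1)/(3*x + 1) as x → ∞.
x**2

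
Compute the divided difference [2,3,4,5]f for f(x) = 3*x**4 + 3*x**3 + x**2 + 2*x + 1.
45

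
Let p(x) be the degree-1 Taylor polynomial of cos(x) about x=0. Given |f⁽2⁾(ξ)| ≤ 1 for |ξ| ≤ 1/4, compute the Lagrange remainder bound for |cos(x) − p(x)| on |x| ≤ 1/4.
1/32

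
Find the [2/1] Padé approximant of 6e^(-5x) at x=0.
(25*x**2 - 20*x + 6)/(5*x/3 + 1)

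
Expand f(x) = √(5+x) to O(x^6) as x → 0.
sqrt(5) + sqrt(5)*x/10 - sqrt(5)*x**2/200 + sqrt(5)*x**3/2000 - sqrt(5)*x**4/16000 + 7*sqrt(5)*x**5/800000 + O(x**6)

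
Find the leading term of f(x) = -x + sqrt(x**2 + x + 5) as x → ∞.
1/2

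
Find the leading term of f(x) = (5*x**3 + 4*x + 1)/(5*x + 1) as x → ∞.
x**2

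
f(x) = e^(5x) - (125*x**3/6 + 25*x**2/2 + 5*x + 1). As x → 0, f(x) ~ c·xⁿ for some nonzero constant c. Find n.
4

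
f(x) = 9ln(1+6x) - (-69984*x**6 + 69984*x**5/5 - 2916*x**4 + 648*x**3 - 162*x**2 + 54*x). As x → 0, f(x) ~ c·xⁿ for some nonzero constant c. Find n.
7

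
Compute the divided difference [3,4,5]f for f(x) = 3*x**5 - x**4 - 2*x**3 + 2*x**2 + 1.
1861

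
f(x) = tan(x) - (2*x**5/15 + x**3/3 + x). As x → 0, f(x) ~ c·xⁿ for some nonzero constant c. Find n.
7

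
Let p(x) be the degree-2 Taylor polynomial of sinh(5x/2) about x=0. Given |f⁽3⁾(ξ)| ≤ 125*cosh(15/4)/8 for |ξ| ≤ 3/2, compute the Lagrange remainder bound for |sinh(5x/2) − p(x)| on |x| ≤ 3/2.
1125*cosh(15/4)/128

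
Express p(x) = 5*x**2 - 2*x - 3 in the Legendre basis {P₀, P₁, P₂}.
(-4/3)P₀ + (-2)P₁ + (10/3)P₂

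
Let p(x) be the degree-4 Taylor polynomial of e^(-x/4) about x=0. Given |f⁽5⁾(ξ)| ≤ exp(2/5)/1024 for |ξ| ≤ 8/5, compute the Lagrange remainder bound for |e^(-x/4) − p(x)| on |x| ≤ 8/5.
4*exp(2/5)/46875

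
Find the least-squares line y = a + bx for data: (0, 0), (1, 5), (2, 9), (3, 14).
a = 1/10, b = 23/5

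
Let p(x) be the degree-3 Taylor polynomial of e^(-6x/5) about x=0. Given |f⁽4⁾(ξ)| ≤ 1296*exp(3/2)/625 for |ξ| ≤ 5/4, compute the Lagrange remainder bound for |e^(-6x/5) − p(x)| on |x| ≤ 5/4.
27*exp(3/2)/128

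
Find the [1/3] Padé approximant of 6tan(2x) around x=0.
12*x/(1 - 4*x**2/3)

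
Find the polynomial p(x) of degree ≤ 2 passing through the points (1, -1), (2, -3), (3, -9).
-2*x**2 + 4*x - 3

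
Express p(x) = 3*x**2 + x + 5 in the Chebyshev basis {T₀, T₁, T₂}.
(13/2)T₀ + T₁ + (3/2)T₂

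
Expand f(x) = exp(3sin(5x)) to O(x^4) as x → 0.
1 + 15*x + 225*x**2/2 + 500*x**3 + O(x**4)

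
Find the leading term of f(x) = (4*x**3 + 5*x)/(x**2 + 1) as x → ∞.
4*x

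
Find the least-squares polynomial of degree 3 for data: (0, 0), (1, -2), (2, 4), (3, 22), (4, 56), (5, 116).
-4/21 + (-169/63)x + (19/42)x² + (17/18)x³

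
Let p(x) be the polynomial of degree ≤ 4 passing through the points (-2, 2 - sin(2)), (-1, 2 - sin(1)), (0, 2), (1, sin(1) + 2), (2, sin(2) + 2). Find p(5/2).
-15*sin(1)/8 + 35*sin(2)/16 + 2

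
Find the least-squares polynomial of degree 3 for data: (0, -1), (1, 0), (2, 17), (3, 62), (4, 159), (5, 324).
-11/9 + (316/189)x + (-170/63)x² + (83/27)x³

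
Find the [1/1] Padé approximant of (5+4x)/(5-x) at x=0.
(4*x/5 + 1)/(1 - x/5)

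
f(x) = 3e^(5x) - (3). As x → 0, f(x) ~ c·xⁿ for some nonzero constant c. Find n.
1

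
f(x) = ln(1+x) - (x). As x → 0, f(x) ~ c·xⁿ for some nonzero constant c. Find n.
2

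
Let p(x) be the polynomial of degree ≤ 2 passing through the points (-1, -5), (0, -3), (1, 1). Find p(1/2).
-5/4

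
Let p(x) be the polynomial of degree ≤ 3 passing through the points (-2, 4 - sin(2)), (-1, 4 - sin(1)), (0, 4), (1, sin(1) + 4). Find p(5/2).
-15*sin(1)/8 + 35*sin(2)/16 + 4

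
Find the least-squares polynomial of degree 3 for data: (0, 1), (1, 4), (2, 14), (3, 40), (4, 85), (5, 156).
10/9 + (31/189)x + (85/63)x² + (26/27)x³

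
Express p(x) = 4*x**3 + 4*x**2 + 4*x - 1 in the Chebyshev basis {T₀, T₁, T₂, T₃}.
T₀ + (7)T₁ + (2)T₂ + T₃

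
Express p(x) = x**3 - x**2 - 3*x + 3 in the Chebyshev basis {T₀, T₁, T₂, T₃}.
(5/2)T₀ + (-9/4)T₁ + (-1/2)T₂ + (1/4)T₃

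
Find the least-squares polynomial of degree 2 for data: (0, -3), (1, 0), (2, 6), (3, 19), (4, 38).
-92/35 + (-73/70)x + (39/14)x²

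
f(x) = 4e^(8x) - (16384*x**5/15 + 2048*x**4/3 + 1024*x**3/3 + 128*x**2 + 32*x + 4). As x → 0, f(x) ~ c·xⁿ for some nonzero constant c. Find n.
6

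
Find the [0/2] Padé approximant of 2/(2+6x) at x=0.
1/(3*x + 1)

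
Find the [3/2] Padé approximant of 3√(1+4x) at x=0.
(6*x**3 + 27*x**2 + 18*x + 3)/(3*x**2 + 4*x + 1)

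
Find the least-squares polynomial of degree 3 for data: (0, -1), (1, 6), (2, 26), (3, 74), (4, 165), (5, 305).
-5/7 + (53/21)x + (37/28)x² + (25/12)x³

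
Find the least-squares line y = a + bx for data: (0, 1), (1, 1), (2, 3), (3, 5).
a = 2/5, b = 7/5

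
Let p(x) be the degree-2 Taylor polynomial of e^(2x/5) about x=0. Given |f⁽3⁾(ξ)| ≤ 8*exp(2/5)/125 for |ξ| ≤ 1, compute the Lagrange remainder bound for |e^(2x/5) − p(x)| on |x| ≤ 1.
4*exp(2/5)/375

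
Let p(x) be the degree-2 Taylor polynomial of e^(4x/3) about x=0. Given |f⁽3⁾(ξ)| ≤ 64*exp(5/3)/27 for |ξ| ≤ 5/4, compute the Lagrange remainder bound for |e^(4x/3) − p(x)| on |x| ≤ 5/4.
125*exp(5/3)/162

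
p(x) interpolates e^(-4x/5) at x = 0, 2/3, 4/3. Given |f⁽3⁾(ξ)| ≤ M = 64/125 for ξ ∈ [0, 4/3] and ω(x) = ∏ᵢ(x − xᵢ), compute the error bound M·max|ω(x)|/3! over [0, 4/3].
512*sqrt(3)/91125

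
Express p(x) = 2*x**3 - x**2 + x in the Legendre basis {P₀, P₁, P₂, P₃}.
(-1/3)P₀ + (11/5)P₁ + (-2/3)P₂ + (4/5)P₃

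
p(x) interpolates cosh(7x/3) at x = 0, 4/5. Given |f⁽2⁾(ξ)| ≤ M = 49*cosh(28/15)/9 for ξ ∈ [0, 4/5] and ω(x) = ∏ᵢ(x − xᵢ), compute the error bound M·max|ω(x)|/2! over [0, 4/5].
98*cosh(28/15)/225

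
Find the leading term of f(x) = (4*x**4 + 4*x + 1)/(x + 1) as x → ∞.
4*x**3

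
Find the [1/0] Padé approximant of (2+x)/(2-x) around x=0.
x + 1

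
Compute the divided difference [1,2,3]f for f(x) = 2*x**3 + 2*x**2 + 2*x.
14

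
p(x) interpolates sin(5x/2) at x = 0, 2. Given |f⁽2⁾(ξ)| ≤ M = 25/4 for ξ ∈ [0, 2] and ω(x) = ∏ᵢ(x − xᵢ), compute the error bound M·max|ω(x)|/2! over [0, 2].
25/8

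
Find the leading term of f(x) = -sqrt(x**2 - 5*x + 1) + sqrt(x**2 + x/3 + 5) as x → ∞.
8/3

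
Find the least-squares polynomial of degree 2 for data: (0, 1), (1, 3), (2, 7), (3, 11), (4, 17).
33/35 + (12/7)x + (4/7)x²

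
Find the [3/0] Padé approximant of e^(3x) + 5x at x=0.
9*x**3/2 + 9*x**2/2 + 8*x + 1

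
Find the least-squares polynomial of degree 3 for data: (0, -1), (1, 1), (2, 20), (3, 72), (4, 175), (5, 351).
-76/63 + (260/189)x + (-209/126)x² + (167/54)x³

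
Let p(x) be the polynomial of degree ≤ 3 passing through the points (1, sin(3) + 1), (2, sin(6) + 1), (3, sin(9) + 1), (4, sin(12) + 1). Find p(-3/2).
1 + 231*sin(3)/16 - 105*sin(12)/16 - 495*sin(6)/16 + 385*sin(9)/16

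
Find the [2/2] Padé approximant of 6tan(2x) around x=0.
12*x/(1 - 4*x**2/3)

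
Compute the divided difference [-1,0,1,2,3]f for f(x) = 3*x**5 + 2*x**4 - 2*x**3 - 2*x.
17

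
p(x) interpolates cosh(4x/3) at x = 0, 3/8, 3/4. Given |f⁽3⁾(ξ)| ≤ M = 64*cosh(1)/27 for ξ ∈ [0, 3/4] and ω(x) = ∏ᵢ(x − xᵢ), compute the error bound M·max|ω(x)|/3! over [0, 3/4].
sqrt(3)*cosh(1)/216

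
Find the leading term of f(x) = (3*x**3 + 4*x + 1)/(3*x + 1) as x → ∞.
x**2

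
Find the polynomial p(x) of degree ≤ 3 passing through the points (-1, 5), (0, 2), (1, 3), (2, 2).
-x**3 + 2*x**2 + 2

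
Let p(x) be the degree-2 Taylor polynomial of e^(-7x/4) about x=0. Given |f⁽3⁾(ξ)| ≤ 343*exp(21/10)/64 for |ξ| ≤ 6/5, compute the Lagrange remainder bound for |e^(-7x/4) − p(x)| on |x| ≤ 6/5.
3087*exp(21/10)/2000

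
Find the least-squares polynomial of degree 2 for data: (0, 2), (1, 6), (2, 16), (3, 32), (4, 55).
73/35 + (22/35)x + (22/7)x²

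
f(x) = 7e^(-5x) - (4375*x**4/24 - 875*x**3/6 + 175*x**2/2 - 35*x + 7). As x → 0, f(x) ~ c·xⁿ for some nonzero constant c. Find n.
5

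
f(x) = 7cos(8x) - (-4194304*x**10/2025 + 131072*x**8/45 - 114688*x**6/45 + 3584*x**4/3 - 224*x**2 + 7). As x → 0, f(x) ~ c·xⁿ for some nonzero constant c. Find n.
12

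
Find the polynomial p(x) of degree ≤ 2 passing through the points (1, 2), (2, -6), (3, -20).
-3*x**2 + x + 4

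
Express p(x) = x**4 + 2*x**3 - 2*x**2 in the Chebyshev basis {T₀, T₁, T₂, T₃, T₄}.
(-5/8)T₀ + (3/2)T₁ + (-1/2)T₂ + (1/2)T₃ + (1/8)T₄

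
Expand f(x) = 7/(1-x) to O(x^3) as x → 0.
7 + 7*x + 7*x**2 + O(x**3)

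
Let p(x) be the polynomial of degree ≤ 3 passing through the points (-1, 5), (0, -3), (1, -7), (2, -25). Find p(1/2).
-35/8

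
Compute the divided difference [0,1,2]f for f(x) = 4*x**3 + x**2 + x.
13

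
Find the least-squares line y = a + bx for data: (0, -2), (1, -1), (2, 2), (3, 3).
a = -11/5, b = 9/5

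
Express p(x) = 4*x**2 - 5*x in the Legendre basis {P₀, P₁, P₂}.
(4/3)P₀ + (-5)P₁ + (8/3)P₂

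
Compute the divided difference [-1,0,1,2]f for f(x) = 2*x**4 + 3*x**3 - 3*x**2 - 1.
7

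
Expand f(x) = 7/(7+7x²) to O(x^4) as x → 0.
1 - x**2 + O(x**4)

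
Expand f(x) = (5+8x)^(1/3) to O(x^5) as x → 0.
5**(1/3) + 8*5**(1/3)*x/15 - 64*5**(1/3)*x**2/225 + 512*5**(1/3)*x**3/2025 - 8192*5**(1/3)*x**4/30375 + O(x**5)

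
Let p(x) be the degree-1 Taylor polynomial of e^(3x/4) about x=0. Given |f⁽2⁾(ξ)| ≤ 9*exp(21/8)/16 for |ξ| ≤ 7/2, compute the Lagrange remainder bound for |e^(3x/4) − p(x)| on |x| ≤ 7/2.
441*exp(21/8)/128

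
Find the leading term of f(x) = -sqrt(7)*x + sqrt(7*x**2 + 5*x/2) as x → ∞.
5*sqrt(7)/28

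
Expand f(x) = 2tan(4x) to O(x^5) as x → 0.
8*x + 128*x**3/3 + O(x**5)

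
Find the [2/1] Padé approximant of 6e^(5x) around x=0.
(25*x**2 + 20*x + 6)/(1 - 5*x/3)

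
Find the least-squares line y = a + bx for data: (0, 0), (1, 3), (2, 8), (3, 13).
a = -3/5, b = 22/5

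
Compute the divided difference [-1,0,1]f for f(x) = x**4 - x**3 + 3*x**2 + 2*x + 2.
4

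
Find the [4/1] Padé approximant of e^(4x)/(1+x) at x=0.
(224*x**4/225 + 32*x**3/15 + 72*x**2/25 + 172*x/75 + 1)/(1 - 53*x/75)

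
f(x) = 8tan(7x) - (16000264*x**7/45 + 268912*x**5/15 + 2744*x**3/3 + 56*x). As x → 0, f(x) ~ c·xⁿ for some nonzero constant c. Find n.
9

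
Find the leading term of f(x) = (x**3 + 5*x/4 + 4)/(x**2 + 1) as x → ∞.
x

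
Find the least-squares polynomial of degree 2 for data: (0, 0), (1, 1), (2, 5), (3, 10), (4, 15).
-11/35 + (93/70)x + (9/14)x²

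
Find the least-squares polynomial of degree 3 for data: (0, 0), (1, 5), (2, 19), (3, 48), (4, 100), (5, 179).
1/21 + (151/63)x + (59/42)x² + (19/18)x³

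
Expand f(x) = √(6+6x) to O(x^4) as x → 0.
sqrt(6) + sqrt(6)*x/2 - sqrt(6)*x**2/8 + sqrt(6)*x**3/16 + O(x**4)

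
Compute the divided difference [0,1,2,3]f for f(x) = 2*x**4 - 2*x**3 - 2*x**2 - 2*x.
10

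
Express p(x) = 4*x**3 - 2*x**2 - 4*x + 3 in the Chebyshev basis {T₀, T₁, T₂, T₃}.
(2)T₀ - T₁ - T₂ + T₃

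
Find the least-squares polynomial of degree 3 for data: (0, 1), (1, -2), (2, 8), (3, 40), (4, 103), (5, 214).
47/63 + (-1457/378)x + (-4/63)x² + (101/54)x³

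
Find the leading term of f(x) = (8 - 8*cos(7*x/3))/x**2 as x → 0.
196/9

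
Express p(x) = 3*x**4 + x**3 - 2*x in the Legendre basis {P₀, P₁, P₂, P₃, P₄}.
(3/5)P₀ + (-7/5)P₁ + (12/7)P₂ + (2/5)P₃ + (24/35)P₄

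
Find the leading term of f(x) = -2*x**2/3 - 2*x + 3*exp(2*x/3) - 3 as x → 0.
4*x**3/27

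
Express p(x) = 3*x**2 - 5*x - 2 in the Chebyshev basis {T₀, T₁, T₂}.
(-1/2)T₀ + (-5)T₁ + (3/2)T₂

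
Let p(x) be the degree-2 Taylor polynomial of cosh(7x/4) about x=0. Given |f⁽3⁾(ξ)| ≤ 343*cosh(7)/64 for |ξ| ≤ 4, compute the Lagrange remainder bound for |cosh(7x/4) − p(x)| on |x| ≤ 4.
343*cosh(7)/6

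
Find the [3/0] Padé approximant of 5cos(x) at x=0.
5 - 5*x**2/2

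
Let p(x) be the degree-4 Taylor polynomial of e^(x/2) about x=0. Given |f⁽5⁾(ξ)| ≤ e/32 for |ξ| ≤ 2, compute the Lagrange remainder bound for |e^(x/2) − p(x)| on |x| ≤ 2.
e/120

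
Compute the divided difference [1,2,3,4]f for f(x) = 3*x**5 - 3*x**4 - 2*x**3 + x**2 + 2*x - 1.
163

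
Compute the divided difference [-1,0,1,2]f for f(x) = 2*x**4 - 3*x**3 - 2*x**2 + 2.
1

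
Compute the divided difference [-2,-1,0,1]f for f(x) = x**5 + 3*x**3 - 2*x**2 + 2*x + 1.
8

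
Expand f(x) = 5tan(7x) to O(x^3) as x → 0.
35*x + O(x**3)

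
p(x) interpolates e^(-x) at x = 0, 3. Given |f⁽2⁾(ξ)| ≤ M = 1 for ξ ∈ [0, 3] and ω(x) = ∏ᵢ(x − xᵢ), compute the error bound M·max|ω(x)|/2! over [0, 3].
9/8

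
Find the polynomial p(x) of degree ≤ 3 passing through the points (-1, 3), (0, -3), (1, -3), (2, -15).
-3*x**3 + 3*x**2 - 3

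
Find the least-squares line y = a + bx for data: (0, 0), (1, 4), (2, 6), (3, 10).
a = 1/5, b = 16/5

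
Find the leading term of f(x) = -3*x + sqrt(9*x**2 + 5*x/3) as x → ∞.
5/18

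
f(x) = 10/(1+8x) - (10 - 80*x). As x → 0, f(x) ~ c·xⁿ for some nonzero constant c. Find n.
2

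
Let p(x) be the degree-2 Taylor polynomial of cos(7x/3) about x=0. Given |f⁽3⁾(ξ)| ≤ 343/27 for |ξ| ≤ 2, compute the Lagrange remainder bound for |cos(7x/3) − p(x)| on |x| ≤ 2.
1372/81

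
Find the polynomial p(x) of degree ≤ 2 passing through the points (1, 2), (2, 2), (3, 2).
2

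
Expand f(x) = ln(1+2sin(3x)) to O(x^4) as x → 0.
6*x - 18*x**2 + 63*x**3 + O(x**4)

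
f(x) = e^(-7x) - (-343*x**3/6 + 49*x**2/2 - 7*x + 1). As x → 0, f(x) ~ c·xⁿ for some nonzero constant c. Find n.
4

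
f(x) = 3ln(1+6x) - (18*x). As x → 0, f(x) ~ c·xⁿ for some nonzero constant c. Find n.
2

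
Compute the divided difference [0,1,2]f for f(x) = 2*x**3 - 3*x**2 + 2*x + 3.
3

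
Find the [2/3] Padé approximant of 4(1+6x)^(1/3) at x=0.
(56*x**2 + 32*x + 4)/(-4*x**3/3 + 6*x**2 + 6*x + 1)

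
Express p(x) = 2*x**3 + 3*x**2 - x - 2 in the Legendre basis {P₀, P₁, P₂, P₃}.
-P₀ + (1/5)P₁ + (2)P₂ + (4/5)P₃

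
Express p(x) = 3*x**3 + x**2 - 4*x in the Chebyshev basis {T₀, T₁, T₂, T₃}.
(1/2)T₀ + (-7/4)T₁ + (1/2)T₂ + (3/4)T₃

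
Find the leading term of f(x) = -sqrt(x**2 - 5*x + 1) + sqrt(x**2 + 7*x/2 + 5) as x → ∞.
17/4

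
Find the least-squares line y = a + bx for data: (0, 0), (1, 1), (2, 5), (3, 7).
a = -1/2, b = 5/2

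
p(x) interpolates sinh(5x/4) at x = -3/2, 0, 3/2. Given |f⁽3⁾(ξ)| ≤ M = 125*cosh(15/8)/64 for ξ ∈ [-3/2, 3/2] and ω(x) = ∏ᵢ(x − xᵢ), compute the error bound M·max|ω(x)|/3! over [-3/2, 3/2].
125*sqrt(3)*cosh(15/8)/512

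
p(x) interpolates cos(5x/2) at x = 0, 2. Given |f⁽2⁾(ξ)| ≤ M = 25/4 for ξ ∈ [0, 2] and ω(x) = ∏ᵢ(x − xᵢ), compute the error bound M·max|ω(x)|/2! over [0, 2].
25/8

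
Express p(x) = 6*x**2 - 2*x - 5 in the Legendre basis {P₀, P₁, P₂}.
(-3)P₀ + (-2)P₁ + (4)P₂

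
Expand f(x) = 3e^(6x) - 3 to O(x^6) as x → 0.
18*x + 54*x**2 + 108*x**3 + 162*x**4 + 972*x**5/5 + O(x**6)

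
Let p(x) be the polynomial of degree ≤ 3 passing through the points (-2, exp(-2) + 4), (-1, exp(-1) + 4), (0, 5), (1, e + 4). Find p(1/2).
(-5*e + 1 + (5*e + 79)*exp(2))*exp(-2)/16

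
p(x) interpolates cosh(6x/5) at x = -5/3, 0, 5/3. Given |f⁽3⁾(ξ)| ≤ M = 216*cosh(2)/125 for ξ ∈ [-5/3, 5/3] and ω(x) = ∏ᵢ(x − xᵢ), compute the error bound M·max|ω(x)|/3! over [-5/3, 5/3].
8*sqrt(3)*cosh(2)/27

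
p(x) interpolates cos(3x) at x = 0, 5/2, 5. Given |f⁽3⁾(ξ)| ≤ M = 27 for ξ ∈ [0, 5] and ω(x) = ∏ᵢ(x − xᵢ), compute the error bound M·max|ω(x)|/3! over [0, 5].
125*sqrt(3)/8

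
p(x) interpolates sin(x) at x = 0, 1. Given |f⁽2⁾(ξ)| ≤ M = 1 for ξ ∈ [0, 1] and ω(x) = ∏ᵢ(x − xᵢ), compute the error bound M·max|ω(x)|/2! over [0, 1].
1/8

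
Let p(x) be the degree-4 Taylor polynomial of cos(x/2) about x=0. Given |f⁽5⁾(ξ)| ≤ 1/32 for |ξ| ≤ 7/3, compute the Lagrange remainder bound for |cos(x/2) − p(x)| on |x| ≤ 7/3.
16807/933120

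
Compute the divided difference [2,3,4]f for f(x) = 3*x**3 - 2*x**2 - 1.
25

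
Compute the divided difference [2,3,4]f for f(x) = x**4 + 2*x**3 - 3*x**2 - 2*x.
70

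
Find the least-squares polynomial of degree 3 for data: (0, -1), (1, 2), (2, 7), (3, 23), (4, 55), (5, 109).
-55/63 + (1093/378)x + (-379/252)x² + (115/108)x³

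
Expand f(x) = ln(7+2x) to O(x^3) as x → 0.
log(7) + 2*x/7 - 2*x**2/49 + O(x**3)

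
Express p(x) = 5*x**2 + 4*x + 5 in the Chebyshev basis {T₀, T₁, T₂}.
(15/2)T₀ + (4)T₁ + (5/2)T₂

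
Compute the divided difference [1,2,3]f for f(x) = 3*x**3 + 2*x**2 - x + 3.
20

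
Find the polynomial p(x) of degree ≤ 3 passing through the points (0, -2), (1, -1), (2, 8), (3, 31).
x**3 + x**2 - x - 2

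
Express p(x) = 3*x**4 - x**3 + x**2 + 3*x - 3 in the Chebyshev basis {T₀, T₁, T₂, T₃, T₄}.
(-11/8)T₀ + (9/4)T₁ + (2)T₂ + (-1/4)T₃ + (3/8)T₄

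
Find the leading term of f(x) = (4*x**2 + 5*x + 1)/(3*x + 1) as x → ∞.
4*x/3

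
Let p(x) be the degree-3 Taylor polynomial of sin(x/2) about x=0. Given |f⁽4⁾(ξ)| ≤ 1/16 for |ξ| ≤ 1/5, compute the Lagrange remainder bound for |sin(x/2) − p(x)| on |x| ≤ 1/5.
1/240000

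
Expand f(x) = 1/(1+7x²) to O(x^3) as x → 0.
1 - 7*x**2 + O(x**3)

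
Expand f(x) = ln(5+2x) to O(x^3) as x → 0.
log(5) + 2*x/5 - 2*x**2/25 + O(x**3)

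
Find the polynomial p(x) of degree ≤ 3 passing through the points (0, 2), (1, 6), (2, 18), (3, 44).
x**3 + x**2 + 2*x + 2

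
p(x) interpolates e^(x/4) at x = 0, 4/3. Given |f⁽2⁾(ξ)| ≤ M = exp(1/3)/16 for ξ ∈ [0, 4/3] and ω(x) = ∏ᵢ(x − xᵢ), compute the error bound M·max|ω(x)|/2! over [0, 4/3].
exp(1/3)/72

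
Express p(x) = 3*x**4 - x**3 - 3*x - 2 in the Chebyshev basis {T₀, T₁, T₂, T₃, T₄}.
(-7/8)T₀ + (-15/4)T₁ + (3/2)T₂ + (-1/4)T₃ + (3/8)T₄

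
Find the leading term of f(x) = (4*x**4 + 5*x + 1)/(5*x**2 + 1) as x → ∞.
4*x**2/5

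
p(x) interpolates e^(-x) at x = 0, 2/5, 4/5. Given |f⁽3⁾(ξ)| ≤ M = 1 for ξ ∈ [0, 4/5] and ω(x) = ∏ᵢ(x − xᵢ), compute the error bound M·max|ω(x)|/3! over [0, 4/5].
8*sqrt(3)/3375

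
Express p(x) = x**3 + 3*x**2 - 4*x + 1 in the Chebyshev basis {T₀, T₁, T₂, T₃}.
(5/2)T₀ + (-13/4)T₁ + (3/2)T₂ + (1/4)T₃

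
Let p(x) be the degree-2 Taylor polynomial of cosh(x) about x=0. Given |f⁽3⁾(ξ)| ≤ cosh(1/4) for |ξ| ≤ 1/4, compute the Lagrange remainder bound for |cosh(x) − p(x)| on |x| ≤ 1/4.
cosh(1/4)/384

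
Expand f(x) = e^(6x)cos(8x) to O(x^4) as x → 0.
1 + 6*x - 14*x**2 - 156*x**3 + O(x**4)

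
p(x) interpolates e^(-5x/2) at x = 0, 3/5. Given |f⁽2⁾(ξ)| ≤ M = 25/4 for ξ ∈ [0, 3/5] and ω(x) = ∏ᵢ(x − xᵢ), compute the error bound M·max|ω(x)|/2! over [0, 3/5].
9/32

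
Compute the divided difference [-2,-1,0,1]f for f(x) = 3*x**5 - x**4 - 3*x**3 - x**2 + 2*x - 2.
14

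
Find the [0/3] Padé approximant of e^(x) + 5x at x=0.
1/(-1261*x**3/6 + 71*x**2/2 - 6*x + 1)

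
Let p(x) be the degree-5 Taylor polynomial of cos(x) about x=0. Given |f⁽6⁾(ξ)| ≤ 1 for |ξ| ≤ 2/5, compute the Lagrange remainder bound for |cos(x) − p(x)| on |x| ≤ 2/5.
4/703125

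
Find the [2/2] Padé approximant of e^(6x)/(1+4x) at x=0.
(7*x**2 + 11*x/3 + 1)/(-19*x**2/3 + 5*x/3 + 1)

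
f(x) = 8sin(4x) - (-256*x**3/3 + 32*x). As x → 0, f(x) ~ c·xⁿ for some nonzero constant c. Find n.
5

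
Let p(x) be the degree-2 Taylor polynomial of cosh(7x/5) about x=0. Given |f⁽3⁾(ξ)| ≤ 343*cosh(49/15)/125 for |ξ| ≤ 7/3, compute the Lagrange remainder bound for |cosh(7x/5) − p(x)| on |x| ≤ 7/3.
117649*cosh(49/15)/20250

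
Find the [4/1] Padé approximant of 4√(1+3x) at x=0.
(243*x**4/160 - 27*x**3/10 + 81*x**2/10 + 72*x/5 + 4)/(21*x/10 + 1)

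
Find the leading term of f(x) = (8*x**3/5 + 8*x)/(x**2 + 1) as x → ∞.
8*x/5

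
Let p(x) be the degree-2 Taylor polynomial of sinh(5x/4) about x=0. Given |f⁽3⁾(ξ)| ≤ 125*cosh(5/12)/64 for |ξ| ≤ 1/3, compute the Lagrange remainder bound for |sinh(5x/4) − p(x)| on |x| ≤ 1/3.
125*cosh(5/12)/10368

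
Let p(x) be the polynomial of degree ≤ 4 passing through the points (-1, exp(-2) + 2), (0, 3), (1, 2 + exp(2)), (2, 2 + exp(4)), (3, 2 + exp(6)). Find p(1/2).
(-5 + (-20*exp(4) + 316 + 90*exp(2) + 3*exp(6))*exp(2))*exp(-2)/128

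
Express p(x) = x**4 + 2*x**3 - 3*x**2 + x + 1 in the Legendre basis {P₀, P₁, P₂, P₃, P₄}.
(1/5)P₀ + (11/5)P₁ + (-10/7)P₂ + (4/5)P₃ + (8/35)P₄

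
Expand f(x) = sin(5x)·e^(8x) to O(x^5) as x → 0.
5*x + 40*x**2 + 835*x**3/6 + 260*x**4 + O(x**5)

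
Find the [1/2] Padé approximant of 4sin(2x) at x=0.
8*x/(2*x**2/3 + 1)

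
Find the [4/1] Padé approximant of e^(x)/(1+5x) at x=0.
(21287*x**4/491240 + 30641*x**3/184215 + 61413*x**2/122810 + 61404*x/61405 + 1)/(307024*x/61405 + 1)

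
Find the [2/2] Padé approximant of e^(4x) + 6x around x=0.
(7*x**2/3 + 19*x/2 + 1)/(-2*x**2/3 - x/2 + 1)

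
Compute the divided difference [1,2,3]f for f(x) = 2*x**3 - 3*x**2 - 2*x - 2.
9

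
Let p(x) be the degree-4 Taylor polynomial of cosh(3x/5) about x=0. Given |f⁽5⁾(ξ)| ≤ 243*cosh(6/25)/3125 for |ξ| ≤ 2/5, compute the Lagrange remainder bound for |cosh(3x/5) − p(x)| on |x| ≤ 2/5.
324*cosh(6/25)/48828125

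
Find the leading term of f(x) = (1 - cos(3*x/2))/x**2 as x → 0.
9/8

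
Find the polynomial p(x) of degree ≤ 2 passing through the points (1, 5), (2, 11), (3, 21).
2*x**2 + 3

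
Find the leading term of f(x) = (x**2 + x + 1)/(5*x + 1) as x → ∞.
x/5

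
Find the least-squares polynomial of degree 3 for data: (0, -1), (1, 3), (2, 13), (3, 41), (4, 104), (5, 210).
-115/126 + (3835/756)x + (-881/252)x² + (59/27)x³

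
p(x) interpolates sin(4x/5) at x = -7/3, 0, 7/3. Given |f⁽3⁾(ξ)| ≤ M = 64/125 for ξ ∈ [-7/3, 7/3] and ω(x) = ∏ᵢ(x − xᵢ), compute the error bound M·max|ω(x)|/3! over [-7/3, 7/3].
21952*sqrt(3)/91125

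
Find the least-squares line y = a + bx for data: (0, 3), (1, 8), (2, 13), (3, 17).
a = 16/5, b = 47/10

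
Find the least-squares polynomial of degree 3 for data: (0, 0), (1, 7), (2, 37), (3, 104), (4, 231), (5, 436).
-25/126 + (3025/756)x + (181/252)x² + (86/27)x³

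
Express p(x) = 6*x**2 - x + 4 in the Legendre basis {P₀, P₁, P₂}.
(6)P₀ - P₁ + (4)P₂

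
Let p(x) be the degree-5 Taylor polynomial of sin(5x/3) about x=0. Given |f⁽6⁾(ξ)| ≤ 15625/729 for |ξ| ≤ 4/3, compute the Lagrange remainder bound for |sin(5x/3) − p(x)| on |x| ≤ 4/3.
800000/4782969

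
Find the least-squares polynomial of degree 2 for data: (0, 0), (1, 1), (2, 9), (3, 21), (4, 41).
(-9/5)x + (3)x²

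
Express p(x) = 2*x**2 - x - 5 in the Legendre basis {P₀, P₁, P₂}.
(-13/3)P₀ - P₁ + (4/3)P₂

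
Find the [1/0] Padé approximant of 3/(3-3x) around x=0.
x + 1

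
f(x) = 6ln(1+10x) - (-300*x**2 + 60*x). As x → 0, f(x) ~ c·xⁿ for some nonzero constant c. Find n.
3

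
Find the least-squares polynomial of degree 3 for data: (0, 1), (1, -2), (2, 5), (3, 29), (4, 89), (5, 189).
1 + (-139/42)x + (-39/28)x² + (23/12)x³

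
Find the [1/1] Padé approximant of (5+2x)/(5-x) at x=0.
(2*x/5 + 1)/(1 - x/5)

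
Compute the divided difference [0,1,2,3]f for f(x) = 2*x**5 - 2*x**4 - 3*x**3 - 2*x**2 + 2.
35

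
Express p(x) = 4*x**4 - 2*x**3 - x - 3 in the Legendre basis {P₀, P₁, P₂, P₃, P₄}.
(-11/5)P₀ + (-11/5)P₁ + (16/7)P₂ + (-4/5)P₃ + (32/35)P₄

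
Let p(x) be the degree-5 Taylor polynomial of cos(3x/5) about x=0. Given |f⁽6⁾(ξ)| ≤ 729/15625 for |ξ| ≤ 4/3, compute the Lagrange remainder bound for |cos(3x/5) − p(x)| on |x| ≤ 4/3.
256/703125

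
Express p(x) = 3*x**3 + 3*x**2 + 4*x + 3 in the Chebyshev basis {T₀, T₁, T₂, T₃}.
(9/2)T₀ + (25/4)T₁ + (3/2)T₂ + (3/4)T₃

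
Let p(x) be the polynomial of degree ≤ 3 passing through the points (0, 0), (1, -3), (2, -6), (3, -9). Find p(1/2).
-3/2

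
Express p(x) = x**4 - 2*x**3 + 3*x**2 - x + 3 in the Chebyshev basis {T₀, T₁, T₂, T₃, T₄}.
(39/8)T₀ + (-5/2)T₁ + (2)T₂ + (-1/2)T₃ + (1/8)T₄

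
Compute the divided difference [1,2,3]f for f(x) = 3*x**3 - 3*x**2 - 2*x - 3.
15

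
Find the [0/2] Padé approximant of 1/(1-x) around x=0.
1/(1 - x)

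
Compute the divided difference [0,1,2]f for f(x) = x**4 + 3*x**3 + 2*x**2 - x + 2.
18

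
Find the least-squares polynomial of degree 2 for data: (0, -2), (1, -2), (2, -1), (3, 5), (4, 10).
-72/35 + (-83/70)x + (15/14)x²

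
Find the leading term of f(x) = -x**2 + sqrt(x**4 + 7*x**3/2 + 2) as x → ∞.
7*x/4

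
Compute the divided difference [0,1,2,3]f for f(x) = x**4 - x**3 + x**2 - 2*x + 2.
5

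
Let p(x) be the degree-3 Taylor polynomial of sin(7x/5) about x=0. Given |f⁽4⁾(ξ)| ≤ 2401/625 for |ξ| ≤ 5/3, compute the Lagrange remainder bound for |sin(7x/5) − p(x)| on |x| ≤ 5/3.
2401/1944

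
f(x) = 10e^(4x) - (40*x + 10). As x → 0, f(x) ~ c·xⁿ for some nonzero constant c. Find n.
2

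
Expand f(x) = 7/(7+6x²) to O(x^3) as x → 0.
1 - 6*x**2/7 + O(x**3)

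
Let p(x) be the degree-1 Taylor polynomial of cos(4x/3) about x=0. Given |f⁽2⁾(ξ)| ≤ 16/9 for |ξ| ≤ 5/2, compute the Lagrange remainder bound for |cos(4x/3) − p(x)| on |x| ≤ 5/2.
50/9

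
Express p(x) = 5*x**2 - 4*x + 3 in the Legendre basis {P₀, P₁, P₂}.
(14/3)P₀ + (-4)P₁ + (10/3)P₂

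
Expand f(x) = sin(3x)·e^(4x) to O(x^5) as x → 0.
3*x + 12*x**2 + 39*x**3/2 + 14*x**4 + O(x**5)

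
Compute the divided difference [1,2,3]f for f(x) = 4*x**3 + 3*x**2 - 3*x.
27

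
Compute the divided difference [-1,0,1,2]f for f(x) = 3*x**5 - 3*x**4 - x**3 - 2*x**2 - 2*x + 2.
8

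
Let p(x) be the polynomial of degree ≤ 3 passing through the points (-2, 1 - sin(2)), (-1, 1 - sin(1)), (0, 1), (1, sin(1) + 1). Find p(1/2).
-sin(2)/16 + 5*sin(1)/8 + 1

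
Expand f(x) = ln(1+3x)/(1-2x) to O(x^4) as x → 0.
3*x + 3*x**2/2 + 12*x**3 + O(x**4)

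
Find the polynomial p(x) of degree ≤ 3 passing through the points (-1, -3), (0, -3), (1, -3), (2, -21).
-3*x**3 + 3*x - 3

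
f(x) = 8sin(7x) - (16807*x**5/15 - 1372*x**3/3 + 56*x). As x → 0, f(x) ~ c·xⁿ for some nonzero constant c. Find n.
7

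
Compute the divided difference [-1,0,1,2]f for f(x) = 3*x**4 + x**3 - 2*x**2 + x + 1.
7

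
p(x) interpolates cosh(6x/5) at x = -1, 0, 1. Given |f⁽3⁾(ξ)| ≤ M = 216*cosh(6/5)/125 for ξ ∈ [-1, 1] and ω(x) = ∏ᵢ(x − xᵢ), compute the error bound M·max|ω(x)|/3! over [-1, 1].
8*sqrt(3)*cosh(6/5)/125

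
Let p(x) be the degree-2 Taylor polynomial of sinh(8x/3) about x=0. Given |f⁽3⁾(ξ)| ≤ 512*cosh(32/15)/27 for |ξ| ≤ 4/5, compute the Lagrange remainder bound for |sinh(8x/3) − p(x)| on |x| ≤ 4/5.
16384*cosh(32/15)/10125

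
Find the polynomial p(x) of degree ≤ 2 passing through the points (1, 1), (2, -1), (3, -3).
3 - 2*x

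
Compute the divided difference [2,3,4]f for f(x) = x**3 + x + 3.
9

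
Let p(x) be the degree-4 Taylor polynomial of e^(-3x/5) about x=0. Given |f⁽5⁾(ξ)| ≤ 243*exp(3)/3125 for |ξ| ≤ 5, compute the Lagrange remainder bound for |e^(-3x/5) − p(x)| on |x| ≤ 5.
81*exp(3)/40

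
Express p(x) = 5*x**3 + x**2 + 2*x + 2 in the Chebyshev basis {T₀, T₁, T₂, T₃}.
(5/2)T₀ + (23/4)T₁ + (1/2)T₂ + (5/4)T₃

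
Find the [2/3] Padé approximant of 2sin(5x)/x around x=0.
(10 - 175*x**2/6)/(5*x**2/4 + 1)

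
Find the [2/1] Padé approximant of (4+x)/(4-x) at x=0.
(x/4 + 1)/(1 - x/4)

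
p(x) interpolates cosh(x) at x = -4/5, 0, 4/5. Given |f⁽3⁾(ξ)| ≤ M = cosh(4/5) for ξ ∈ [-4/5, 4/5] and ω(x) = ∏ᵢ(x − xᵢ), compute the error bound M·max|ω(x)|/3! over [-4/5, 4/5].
64*sqrt(3)*cosh(4/5)/3375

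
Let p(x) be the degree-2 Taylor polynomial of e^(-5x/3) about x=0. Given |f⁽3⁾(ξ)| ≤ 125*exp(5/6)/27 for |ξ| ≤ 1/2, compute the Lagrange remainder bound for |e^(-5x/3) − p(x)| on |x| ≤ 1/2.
125*exp(5/6)/1296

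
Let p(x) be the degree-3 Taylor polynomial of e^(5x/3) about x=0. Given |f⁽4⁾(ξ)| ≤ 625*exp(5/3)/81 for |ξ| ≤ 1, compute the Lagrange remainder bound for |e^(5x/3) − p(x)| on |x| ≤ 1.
625*exp(5/3)/1944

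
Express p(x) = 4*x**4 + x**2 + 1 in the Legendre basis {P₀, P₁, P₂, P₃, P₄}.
(32/15)P₀ + (62/21)P₂ + (32/35)P₄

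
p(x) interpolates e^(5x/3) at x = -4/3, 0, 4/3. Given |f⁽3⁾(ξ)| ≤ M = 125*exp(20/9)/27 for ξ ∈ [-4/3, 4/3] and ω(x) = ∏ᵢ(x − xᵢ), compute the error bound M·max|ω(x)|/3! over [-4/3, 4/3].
8000*sqrt(3)*exp(20/9)/19683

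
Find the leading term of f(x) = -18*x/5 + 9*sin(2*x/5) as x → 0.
-12*x**3/125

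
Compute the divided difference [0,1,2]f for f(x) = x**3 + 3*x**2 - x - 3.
6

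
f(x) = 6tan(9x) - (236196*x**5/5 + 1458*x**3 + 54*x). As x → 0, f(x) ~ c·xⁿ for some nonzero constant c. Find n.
7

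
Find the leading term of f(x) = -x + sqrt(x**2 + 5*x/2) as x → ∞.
5/4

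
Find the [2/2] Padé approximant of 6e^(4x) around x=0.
(8*x**2 + 12*x + 6)/(4*x**2/3 - 2*x + 1)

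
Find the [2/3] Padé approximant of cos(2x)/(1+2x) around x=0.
(1 - 5*x**2/3)/(2*x**3/3 + x**2/3 + 2*x + 1)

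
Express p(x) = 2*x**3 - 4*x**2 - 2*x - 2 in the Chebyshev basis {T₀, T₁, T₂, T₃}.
(-4)T₀ + (-1/2)T₁ + (-2)T₂ + (1/2)T₃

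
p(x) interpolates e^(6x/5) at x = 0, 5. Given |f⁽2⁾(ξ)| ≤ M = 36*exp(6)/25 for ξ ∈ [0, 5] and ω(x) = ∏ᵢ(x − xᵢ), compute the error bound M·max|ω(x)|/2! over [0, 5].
9*exp(6)/2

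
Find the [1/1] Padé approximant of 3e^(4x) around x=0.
(6*x + 3)/(1 - 2*x)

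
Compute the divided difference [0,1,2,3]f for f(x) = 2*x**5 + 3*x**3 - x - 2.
53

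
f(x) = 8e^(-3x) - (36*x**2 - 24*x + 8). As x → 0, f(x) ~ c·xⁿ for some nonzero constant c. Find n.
3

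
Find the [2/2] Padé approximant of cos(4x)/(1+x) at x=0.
(-136*x**2/21 - 4*x/21 + 1)/(4*x**2/3 + 17*x/21 + 1)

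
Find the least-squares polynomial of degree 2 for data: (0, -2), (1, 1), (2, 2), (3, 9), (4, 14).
-62/35 + (8/7)x + (5/7)x²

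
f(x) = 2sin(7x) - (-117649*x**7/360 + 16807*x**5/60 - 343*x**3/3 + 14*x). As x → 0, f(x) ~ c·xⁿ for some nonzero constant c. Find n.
9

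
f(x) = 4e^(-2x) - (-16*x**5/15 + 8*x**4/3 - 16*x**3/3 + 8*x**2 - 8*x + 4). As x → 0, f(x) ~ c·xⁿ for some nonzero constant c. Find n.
6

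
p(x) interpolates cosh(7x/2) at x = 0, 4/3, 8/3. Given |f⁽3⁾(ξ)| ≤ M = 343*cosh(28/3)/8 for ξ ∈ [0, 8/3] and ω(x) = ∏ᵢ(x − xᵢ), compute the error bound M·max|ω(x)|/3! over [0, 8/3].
2744*sqrt(3)*cosh(28/3)/729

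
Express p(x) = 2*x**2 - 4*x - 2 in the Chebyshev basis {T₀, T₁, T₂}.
-T₀ + (-4)T₁ + T₂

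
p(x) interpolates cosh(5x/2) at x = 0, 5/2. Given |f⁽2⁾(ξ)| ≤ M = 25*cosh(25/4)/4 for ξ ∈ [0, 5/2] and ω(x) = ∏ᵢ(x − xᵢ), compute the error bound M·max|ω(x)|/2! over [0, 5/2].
625*cosh(25/4)/128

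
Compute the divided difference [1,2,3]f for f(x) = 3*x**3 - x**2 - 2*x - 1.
17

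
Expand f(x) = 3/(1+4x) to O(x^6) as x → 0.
3 - 12*x + 48*x**2 - 192*x**3 + 768*x**4 - 3072*x**5 + O(x**6)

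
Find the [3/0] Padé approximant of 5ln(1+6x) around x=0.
30*x*(12*x**2 - 3*x + 1)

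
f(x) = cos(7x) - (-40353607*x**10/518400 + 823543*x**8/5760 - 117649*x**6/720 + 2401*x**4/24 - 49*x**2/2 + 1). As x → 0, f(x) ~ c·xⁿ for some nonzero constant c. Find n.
12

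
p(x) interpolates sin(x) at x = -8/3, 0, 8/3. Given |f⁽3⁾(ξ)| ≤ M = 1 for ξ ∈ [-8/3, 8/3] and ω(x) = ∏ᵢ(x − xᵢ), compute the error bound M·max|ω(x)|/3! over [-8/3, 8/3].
512*sqrt(3)/729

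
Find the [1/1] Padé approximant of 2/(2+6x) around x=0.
1/(3*x + 1)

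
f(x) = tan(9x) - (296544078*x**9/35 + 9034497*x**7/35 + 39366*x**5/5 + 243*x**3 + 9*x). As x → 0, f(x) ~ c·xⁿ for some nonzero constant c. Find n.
11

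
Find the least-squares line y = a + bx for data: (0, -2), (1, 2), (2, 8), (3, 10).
a = -9/5, b = 21/5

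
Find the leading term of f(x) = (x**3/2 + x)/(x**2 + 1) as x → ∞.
x/2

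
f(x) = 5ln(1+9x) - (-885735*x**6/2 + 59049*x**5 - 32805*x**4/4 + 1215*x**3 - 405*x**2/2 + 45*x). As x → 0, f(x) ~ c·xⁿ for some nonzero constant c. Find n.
7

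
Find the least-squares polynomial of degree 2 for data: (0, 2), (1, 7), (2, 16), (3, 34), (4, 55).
72/35 + (111/70)x + (41/14)x²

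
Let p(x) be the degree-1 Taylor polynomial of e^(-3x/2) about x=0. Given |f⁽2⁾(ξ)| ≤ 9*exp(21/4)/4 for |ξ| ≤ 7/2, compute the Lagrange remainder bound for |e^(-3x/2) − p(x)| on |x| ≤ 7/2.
441*exp(21/4)/32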